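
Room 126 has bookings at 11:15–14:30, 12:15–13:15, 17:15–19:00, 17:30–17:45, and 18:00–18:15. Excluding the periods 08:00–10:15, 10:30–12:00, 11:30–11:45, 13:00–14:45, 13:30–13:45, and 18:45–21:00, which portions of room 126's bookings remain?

12:00–13:00, 17:15–18:45

Merge the first list: 11:15–14:30, 17:15–19:00.
Merge the second list: 08:00–10:15, 10:30–12:00, 13:00–14:45, 18:45–21:00.
11:15–14:30 \ B = 12:00–13:00.
17:15–19:00 \ B = 17:15–18:45.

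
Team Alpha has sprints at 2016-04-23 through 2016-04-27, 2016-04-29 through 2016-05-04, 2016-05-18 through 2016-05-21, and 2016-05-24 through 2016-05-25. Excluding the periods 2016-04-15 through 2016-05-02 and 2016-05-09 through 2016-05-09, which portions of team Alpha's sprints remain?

2016-05-03 through 2016-05-04, 2016-05-18 through 2016-05-21, 2016-05-24 through 2016-05-25

2016-04-23 through 2016-04-27 lies entirely inside B → drops out.
2016-04-29 through 2016-05-04 with B removed leaves 2016-05-03 through 2016-05-04.
2016-05-18 through 2016-05-21 is untouched.
2016-05-24 through 2016-05-25 is untouched.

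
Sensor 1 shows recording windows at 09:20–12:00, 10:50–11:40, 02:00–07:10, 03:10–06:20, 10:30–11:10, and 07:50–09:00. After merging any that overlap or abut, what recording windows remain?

Sort by start: 02:00–07:10, 03:10–06:20, 07:50–09:00, 09:20–12:00, 10:30–11:10, 10:50–11:40.
03:10–06:20 overlaps/touches 02:00–07:10 → extend to 02:00–07:10.
07:50–09:00 is disjoint → start new block.
09:20–12:00 is disjoint → start new block.
10:30–11:10 overlaps/touches 09:20–12:00 → extend to 09:20–12:00.
10:50–11:40 overlaps/touches 09:20–12:00 → extend to 09:20–12:00.

02:00–07:10, 07:50–09:00, 09:20–12:00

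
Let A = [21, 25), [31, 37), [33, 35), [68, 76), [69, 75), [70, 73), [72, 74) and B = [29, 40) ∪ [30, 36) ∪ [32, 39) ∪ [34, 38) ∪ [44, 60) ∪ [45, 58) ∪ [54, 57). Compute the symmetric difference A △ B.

First set merges to [21, 25), [31, 37), [68, 76).
Second set merges to [29, 40), [44, 60).
A \ B = [21, 25), [68, 76).
B \ A = [29, 31), [37, 40), [44, 60).
Union of the two gives the symmetric difference.

[21, 25) ∪ [29, 31) ∪ [37, 40) ∪ [44, 60) ∪ [68, 76)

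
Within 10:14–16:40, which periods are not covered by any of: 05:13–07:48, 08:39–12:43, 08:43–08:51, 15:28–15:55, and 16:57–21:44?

12:43–15:28, 15:55–16:40

Covered (merged): 05:13–07:48, 08:39–12:43, 15:28–15:55, 16:57–21:44.
Uncovered inside 10:14–16:40: 12:43–15:28, 15:55–16:40.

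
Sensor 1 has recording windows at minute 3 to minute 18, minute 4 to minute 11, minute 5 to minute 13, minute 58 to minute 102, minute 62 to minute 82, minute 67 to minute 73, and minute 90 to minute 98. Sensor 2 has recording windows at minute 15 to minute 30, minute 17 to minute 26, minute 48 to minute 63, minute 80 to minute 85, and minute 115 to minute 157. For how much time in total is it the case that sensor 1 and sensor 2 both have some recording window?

13 minutes

First set merges to minute 3 to minute 18, minute 58 to minute 102.
Second set merges to minute 15 to minute 30, minute 48 to minute 63, minute 80 to minute 85, minute 115 to minute 157.
A ∩ B = minute 15 to minute 18, minute 58 to minute 63, minute 80 to minute 85.
Total: 3 minutes + 5 minutes + 5 minutes = 13 minutes.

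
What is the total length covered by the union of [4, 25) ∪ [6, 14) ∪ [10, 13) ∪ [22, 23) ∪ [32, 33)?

Merged: [4, 25), [32, 33).
Lengths: 21 + 1 = 22.

22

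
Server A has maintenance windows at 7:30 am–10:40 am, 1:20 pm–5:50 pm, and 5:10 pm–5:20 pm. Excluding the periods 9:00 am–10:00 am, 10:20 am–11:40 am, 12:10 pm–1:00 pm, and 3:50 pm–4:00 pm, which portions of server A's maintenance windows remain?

First set merges to 7:30 am–10:40 am, 1:20 pm–5:50 pm.
7:30 am–10:40 am with B removed leaves 7:30 am–9:00 am, 10:00 am–10:20 am.
1:20 pm–5:50 pm with B removed leaves 1:20 pm–3:50 pm, 4:00 pm–5:50 pm.

7:30 am–9:00 am, 10:00 am–10:20 am, 1:20 pm–3:50 pm, 4:00 pm–5:50 pm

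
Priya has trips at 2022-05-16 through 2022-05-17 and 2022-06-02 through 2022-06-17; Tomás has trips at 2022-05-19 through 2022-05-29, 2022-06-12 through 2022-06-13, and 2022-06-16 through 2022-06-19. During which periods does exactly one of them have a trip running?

A \ B = 2022-05-16 through 2022-05-17, 2022-06-02 through 2022-06-11, 2022-06-14 through 2022-06-15.
B \ A = 2022-05-19 through 2022-05-29, 2022-06-18 through 2022-06-19.
Union of the two gives the symmetric difference.

2022-05-16 through 2022-05-17, 2022-05-19 through 2022-05-29, 2022-06-02 through 2022-06-11, 2022-06-14 through 2022-06-15, 2022-06-18 through 2022-06-19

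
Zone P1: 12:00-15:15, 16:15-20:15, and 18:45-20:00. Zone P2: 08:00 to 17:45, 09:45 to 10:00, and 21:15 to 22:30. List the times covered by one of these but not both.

Merge the first list: 12:00-15:15, 16:15-20:15.
Merge the second list: 08:00-17:45, 21:15-22:30.
A \ B = 17:45-20:15.
B \ A = 08:00-12:00, 15:15-16:15, 21:15-22:30.
Union of the two gives the symmetric difference.

08:00-12:00, 15:15-16:15, 17:45-20:15, 21:15-22:30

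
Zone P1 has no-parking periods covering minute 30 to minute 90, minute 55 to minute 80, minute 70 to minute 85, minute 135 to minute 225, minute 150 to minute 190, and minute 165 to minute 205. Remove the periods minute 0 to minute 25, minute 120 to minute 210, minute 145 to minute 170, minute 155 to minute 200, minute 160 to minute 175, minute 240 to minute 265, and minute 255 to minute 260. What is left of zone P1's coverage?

minute 30 to minute 90, minute 210 to minute 225

Merge the first list: minute 30 to minute 90, minute 135 to minute 225.
Merge the second list: minute 0 to minute 25, minute 120 to minute 210, minute 240 to minute 265.
minute 30 to minute 90: nothing removed.
minute 135 to minute 225 \ B = minute 210 to minute 225.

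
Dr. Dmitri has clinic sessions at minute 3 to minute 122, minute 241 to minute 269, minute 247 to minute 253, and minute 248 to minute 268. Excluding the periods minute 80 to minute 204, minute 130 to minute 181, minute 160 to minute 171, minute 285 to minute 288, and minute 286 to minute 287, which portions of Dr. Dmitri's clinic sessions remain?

minute 3 to minute 80, minute 241 to minute 269

Merge the first list: minute 3 to minute 122, minute 241 to minute 269.
Merge the second list: minute 80 to minute 204, minute 285 to minute 288.
minute 3 to minute 122 minus B → minute 3 to minute 80.
minute 241 to minute 269: no B overlap → unchanged.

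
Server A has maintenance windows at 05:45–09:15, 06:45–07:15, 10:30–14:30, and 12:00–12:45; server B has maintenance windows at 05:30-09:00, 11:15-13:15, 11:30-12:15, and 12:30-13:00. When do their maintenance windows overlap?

05:45–09:00, 11:15–13:15

Merge the first list: 05:45–09:15, 10:30–14:30.
Merge the second list: 05:30–09:00, 11:15–13:15.
05:45–09:15 overlaps B on 05:45–09:00.
10:30–14:30 overlaps B on 11:15–13:15.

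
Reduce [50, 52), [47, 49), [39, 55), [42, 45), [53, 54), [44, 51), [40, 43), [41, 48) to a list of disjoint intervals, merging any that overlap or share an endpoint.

Sort by start: [39, 55), [40, 43), [41, 48), [42, 45), [44, 51), [47, 49), [50, 52), [53, 54).
[40, 43) overlaps/touches [39, 55) → extend to [39, 55).
[41, 48) overlaps/touches [39, 55) → extend to [39, 55).
[42, 45) overlaps/touches [39, 55) → extend to [39, 55).
[44, 51) overlaps/touches [39, 55) → extend to [39, 55).
[47, 49) overlaps/touches [39, 55) → extend to [39, 55).
[50, 52) overlaps/touches [39, 55) → extend to [39, 55).
[53, 54) overlaps/touches [39, 55) → extend to [39, 55).

[39, 55)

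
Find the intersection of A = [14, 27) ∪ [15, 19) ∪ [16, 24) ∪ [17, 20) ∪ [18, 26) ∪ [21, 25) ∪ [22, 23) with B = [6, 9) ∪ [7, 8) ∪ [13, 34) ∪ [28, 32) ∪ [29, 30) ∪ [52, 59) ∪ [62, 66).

[14, 27)

First set merges to [14, 27).
Second set merges to [6, 9), [13, 34), [52, 59), [62, 66).
[14, 27) ∩ B → [14, 27).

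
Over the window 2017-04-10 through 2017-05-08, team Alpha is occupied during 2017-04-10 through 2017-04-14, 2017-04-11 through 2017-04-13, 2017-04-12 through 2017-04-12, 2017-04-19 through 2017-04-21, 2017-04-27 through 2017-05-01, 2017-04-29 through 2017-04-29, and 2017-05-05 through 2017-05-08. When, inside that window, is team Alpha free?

The merged coverage is 2017-04-10 through 2017-04-14, 2017-04-19 through 2017-04-21, 2017-04-27 through 2017-05-01, 2017-05-05 through 2017-05-08.
Uncovered inside 2017-04-10 through 2017-05-08: 2017-04-15 through 2017-04-18, 2017-04-22 through 2017-04-26, 2017-05-02 through 2017-05-04.

2017-04-15 through 2017-04-18, 2017-04-22 through 2017-04-26, 2017-05-02 through 2017-05-04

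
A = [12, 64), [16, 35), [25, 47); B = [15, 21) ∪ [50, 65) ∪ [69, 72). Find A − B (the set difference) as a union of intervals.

[12, 15) ∪ [21, 50)

First set merges to [12, 64).
[12, 64) minus B → [12, 15), [21, 50).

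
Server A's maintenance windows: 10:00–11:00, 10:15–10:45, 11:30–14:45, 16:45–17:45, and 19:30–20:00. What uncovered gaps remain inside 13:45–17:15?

14:45–16:45

After merging, the occupied span is 10:00–11:00, 11:30–14:45, 16:45–17:45, 19:30–20:00.
Complement within 13:45–17:15: 14:45–16:45.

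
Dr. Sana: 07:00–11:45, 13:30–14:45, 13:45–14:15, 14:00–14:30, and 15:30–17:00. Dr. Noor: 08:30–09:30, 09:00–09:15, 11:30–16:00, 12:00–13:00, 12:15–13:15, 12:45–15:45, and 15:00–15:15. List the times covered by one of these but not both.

First set merges to 07:00–11:45, 13:30–14:45, 15:30–17:00.
Second set merges to 08:30–09:30, 11:30–16:00.
A \ B = 07:00–08:30, 09:30–11:30, 16:00–17:00.
B \ A = 11:45–13:30, 14:45–15:30.
Union of the two gives the symmetric difference.

07:00–08:30, 09:30–11:30, 11:45–13:30, 14:45–15:30, 16:00–17:00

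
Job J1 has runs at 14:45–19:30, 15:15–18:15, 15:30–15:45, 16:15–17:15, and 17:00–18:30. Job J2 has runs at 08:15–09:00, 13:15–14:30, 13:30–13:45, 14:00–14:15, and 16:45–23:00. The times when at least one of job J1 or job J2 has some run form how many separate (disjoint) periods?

3

First set merges to 14:45–19:30.
Second set merges to 08:15–09:00, 13:15–14:30, 16:45–23:00.
A ∪ B = 08:15–09:00, 13:15–14:30, 14:45–23:00.
That is 3 disjoint pieces.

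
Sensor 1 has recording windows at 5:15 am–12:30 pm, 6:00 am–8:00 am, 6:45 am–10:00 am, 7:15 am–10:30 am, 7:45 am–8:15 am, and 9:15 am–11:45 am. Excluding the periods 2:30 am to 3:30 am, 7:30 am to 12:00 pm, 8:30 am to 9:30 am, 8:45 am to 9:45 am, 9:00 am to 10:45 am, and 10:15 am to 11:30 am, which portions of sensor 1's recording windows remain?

5:15 am–7:30 am, 12:00 pm–12:30 pm

First set merges to 5:15 am–12:30 pm.
Second set merges to 2:30 am–3:30 am, 7:30 am–12:00 pm.
5:15 am–12:30 pm with B removed leaves 5:15 am–7:30 am, 12:00 pm–12:30 pm.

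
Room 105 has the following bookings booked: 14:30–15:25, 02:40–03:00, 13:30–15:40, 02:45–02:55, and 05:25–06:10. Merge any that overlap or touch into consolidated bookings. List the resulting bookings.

02:40–03:00, 05:25–06:10, 13:30–15:40

Sort by start: 02:40–03:00, 02:45–02:55, 05:25–06:10, 13:30–15:40, 14:30–15:25.
02:45–02:55 overlaps/touches 02:40–03:00 → extend to 02:40–03:00.
05:25–06:10 is disjoint → start new block.
13:30–15:40 is disjoint → start new block.
14:30–15:25 overlaps/touches 13:30–15:40 → extend to 13:30–15:40.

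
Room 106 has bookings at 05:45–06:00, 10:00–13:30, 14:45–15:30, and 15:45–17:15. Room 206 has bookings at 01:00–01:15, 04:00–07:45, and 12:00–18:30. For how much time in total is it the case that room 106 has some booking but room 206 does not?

2 h

A \ B = 10:00-12:00.
Total: 2 h.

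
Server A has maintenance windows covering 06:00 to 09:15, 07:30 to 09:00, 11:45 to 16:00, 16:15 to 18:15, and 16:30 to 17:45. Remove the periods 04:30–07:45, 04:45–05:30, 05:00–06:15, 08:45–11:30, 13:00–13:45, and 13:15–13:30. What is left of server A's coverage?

Merge the first list: 06:00–09:15, 11:45–16:00, 16:15–18:15.
Merge the second list: 04:30–07:45, 08:45–11:30, 13:00–13:45.
06:00–09:15 minus B → 07:45–08:45.
11:45–16:00 minus B → 11:45–13:00, 13:45–16:00.
16:15–18:15: no B overlap → unchanged.

07:45–08:45, 11:45–13:00, 13:45–16:00, 16:15–18:15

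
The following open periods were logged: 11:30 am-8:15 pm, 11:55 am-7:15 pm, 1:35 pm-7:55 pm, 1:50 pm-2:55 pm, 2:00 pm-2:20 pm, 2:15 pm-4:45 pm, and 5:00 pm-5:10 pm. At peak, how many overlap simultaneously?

At 2:15 pm, 6 of the intervals are simultaneously active.
No point has more.

6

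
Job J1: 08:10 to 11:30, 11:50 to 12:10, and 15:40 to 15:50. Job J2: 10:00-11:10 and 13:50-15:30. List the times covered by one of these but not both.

08:10–10:00, 11:10–11:30, 11:50–12:10, 13:50–15:30, 15:40–15:50

A \ B = 08:10–10:00, 11:10–11:30, 11:50–12:10, 15:40–15:50.
B \ A = 13:50–15:30.
Union of the two gives the symmetric difference.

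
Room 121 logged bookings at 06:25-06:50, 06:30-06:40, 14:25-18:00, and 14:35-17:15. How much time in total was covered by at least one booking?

4 h

Merged: 06:25–06:50, 14:25–18:00.
Lengths: 25 min + 3 h 35 min = 4 h.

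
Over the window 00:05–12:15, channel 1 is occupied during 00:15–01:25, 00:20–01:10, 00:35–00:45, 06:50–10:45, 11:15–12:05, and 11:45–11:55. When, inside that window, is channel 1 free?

00:05–00:15, 01:25–06:50, 10:45–11:15, 12:05–12:15

After merging, the occupied span is 00:15–01:25, 06:50–10:45, 11:15–12:05.
Uncovered inside 00:05–12:15: 00:05–00:15, 01:25–06:50, 10:45–11:15, 12:05–12:15.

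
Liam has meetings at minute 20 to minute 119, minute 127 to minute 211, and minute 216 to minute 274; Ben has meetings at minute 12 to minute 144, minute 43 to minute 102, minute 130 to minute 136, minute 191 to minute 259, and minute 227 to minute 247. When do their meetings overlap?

Second set merges to minute 12 to minute 144, minute 191 to minute 259.
minute 20 to minute 119 overlaps B on minute 20 to minute 119.
minute 127 to minute 211 overlaps B on minute 127 to minute 144, minute 191 to minute 211.
minute 216 to minute 274 overlaps B on minute 216 to minute 259.

minute 20 to minute 119, minute 127 to minute 144, minute 191 to minute 211, minute 216 to minute 259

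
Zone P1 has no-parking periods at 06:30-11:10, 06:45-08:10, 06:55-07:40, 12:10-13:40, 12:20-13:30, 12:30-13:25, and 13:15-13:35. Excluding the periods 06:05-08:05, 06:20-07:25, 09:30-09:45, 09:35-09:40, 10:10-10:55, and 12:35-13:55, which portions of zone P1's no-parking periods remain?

Merge the first list: 06:30–11:10, 12:10–13:40.
Merge the second list: 06:05–08:05, 09:30–09:45, 10:10–10:55, 12:35–13:55.
06:30–11:10 minus B → 08:05–09:30, 09:45–10:10, 10:55–11:10.
12:10–13:40 minus B → 12:10–12:35.

08:05–09:30, 09:45–10:10, 10:55–11:10, 12:10–12:35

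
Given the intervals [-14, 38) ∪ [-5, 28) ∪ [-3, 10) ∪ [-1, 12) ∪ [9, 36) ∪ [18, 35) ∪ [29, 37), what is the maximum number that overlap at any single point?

At 9, 5 of the intervals are simultaneously active.
No point has more.

5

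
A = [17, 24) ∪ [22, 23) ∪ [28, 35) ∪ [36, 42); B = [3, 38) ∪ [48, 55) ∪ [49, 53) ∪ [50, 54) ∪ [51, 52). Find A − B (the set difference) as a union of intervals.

Merge the first list: [17, 24), [28, 35), [36, 42).
Merge the second list: [3, 38), [48, 55).
[17, 24) lies entirely inside B → drops out.
[28, 35) lies entirely inside B → drops out.
[36, 42) with B removed leaves [38, 42).

[38, 42)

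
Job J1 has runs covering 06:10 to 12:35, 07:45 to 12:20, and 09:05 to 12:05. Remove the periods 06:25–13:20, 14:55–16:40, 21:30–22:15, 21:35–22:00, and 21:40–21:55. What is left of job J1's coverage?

06:10–06:25

Merge the first list: 06:10–12:35.
Merge the second list: 06:25–13:20, 14:55–16:40, 21:30–22:15.
06:10–12:35 minus B → 06:10–06:25.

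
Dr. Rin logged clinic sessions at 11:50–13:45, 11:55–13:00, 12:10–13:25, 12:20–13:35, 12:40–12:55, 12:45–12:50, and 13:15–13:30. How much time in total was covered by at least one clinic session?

Merged: 11:50–13:45.
Length: 1 h 55 min.

1 h 55 min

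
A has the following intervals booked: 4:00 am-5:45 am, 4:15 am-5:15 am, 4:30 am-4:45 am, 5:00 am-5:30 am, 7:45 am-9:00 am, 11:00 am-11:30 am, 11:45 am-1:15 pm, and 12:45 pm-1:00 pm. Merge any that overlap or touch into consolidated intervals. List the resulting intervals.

4:00 am–5:45 am, 7:45 am–9:00 am, 11:00 am–11:30 am, 11:45 am–1:15 pm

4:15 am–5:15 am overlaps/touches 4:00 am–5:45 am → extend to 4:00 am–5:45 am.
4:30 am–4:45 am overlaps/touches 4:00 am–5:45 am → extend to 4:00 am–5:45 am.
5:00 am–5:30 am overlaps/touches 4:00 am–5:45 am → extend to 4:00 am–5:45 am.
7:45 am–9:00 am is disjoint → start new block.
11:00 am–11:30 am is disjoint → start new block.
11:45 am–1:15 pm is disjoint → start new block.
12:45 pm–1:00 pm overlaps/touches 11:45 am–1:15 pm → extend to 11:45 am–1:15 pm.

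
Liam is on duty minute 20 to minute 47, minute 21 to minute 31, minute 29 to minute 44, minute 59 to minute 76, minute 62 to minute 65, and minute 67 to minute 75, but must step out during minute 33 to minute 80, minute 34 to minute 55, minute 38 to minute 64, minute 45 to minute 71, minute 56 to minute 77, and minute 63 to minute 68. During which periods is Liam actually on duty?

A, merged: minute 20 to minute 47, minute 59 to minute 76.
B, merged: minute 33 to minute 80.
minute 20 to minute 47 \ B = minute 20 to minute 33.
minute 59 to minute 76: entirely removed.

minute 20 to minute 33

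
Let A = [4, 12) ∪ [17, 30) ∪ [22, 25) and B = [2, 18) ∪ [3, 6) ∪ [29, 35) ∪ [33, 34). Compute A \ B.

Merge the first list: [4, 12), [17, 30).
Merge the second list: [2, 18), [29, 35).
[4, 12): entirely removed.
[17, 30) \ B = [18, 29).

[18, 29)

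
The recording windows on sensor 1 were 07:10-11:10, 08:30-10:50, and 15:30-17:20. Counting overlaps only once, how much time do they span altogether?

5 h 50 min

Merged: 07:10–11:10, 15:30–17:20.
Lengths: 4 h + 1 h 50 min = 5 h 50 min.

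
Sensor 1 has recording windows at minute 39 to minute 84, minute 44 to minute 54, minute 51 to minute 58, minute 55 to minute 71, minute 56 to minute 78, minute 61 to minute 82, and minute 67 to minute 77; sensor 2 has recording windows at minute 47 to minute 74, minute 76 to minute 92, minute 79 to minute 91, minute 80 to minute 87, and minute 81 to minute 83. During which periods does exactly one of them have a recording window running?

minute 39 to minute 47, minute 74 to minute 76, minute 84 to minute 92

A, merged: minute 39 to minute 84.
B, merged: minute 47 to minute 74, minute 76 to minute 92.
A but not B: minute 39 to minute 47, minute 74 to minute 76.
B but not A: minute 84 to minute 92.
Combining gives A △ B.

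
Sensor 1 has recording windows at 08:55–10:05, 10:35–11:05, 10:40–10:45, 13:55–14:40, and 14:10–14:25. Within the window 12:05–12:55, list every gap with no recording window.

The merged coverage is 08:55-10:05, 10:35-11:05, 13:55-14:40.
Complement within 12:05-12:55: 12:05-12:55.

12:05-12:55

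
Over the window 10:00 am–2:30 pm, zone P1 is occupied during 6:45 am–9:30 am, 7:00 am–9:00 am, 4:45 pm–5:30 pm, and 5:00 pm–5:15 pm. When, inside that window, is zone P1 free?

10:00 am-2:30 pm

The merged coverage is 6:45 am-9:30 am, 4:45 pm-5:30 pm.
Complement within 10:00 am-2:30 pm: 10:00 am-2:30 pm.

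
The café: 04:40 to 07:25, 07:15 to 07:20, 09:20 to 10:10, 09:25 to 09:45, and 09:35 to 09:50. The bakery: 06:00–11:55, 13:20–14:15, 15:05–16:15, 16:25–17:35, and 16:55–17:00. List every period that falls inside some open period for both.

06:00–07:25, 09:20–10:10

First set merges to 04:40–07:25, 09:20–10:10.
Second set merges to 06:00–11:55, 13:20–14:15, 15:05–16:15, 16:25–17:35.
04:40–07:25 meets the second set on 06:00–07:25.
09:20–10:10 meets the second set on 09:20–10:10.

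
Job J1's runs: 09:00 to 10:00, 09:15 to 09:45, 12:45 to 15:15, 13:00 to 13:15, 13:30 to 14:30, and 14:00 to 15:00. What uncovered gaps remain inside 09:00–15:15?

The merged coverage is 09:00–10:00, 12:45–15:15.
Gaps within 09:00–15:15: 10:00–12:45.

10:00–12:45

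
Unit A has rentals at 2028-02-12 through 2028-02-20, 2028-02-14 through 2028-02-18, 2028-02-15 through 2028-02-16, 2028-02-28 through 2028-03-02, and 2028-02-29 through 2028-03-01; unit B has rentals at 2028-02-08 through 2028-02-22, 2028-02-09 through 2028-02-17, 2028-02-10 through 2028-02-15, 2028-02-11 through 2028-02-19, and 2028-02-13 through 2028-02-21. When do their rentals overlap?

2028-02-12 through 2028-02-20

A, merged: 2028-02-12 through 2028-02-20, 2028-02-28 through 2028-03-02.
B, merged: 2028-02-08 through 2028-02-22.
2028-02-12 through 2028-02-20 meets the second set on 2028-02-12 through 2028-02-20.
2028-02-28 through 2028-03-02: no overlap with the second set.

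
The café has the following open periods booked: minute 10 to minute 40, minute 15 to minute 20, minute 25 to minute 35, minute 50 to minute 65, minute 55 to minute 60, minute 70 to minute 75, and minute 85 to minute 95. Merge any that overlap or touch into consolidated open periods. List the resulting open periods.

minute 15 to minute 20 overlaps/touches minute 10 to minute 40 → extend to minute 10 to minute 40.
minute 25 to minute 35 overlaps/touches minute 10 to minute 40 → extend to minute 10 to minute 40.
minute 50 to minute 65 is disjoint → start new block.
minute 55 to minute 60 overlaps/touches minute 50 to minute 65 → extend to minute 50 to minute 65.
minute 70 to minute 75 is disjoint → start new block.
minute 85 to minute 95 is disjoint → start new block.

minute 10 to minute 40, minute 50 to minute 65, minute 70 to minute 75, minute 85 to minute 95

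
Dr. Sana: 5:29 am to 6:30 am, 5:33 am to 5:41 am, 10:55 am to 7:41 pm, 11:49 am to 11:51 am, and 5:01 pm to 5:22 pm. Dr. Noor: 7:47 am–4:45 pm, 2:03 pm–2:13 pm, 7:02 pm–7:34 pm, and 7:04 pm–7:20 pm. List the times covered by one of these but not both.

5:29 am-6:30 am, 7:47 am-10:55 am, 4:45 pm-7:02 pm, 7:34 pm-7:41 pm

First set merges to 5:29 am-6:30 am, 10:55 am-7:41 pm.
Second set merges to 7:47 am-4:45 pm, 7:02 pm-7:34 pm.
A but not B: 5:29 am-6:30 am, 4:45 pm-7:02 pm, 7:34 pm-7:41 pm.
B but not A: 7:47 am-10:55 am.
Combining gives A △ B.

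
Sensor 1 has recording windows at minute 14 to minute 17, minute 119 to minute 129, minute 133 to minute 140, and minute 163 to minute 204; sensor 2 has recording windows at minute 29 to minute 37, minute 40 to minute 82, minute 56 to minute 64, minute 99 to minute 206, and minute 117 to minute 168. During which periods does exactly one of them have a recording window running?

minute 14 to minute 17, minute 29 to minute 37, minute 40 to minute 82, minute 99 to minute 119, minute 129 to minute 133, minute 140 to minute 163, minute 204 to minute 206

Merge the second list: minute 29 to minute 37, minute 40 to minute 82, minute 99 to minute 206.
Only in the first: minute 14 to minute 17.
Only in the second: minute 29 to minute 37, minute 40 to minute 82, minute 99 to minute 119, minute 129 to minute 133, minute 140 to minute 163, minute 204 to minute 206.
Together these are the periods covered by exactly one.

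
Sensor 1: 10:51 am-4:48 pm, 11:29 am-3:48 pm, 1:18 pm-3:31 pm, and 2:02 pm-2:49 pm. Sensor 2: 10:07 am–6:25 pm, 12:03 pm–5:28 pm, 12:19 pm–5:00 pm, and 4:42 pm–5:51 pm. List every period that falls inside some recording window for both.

10:51 am–4:48 pm

Merge the first list: 10:51 am–4:48 pm.
Merge the second list: 10:07 am–6:25 pm.
10:51 am–4:48 pm meets the second set on 10:51 am–4:48 pm.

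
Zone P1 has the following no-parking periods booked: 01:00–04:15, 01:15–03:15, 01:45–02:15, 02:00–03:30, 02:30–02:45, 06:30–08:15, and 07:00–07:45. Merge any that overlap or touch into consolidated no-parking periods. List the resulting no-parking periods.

01:00-04:15, 06:30-08:15

01:15-03:15 overlaps/touches 01:00-04:15 → extend to 01:00-04:15.
01:45-02:15 overlaps/touches 01:00-04:15 → extend to 01:00-04:15.
02:00-03:30 overlaps/touches 01:00-04:15 → extend to 01:00-04:15.
02:30-02:45 overlaps/touches 01:00-04:15 → extend to 01:00-04:15.
06:30-08:15 is disjoint → start new block.
07:00-07:45 overlaps/touches 06:30-08:15 → extend to 06:30-08:15.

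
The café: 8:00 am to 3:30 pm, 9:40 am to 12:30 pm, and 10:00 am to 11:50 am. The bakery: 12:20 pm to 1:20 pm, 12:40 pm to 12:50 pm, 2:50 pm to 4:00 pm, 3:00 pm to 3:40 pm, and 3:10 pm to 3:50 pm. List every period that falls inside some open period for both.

12:20 pm-1:20 pm, 2:50 pm-3:30 pm

First set merges to 8:00 am-3:30 pm.
Second set merges to 12:20 pm-1:20 pm, 2:50 pm-4:00 pm.
8:00 am-3:30 pm ∩ B → 12:20 pm-1:20 pm, 2:50 pm-3:30 pm.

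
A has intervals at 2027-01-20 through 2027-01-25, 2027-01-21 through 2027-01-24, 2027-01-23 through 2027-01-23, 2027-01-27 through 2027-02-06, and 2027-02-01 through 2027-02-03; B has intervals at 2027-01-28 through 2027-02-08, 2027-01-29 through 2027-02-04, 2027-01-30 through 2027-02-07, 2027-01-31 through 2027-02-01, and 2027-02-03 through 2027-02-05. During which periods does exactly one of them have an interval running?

A, merged: 2027-01-20 through 2027-01-25, 2027-01-27 through 2027-02-06.
B, merged: 2027-01-28 through 2027-02-08.
A \ B = 2027-01-20 through 2027-01-25, 2027-01-27 through 2027-01-27.
B \ A = 2027-02-07 through 2027-02-08.
Union of the two gives the symmetric difference.

2027-01-20 through 2027-01-25, 2027-01-27 through 2027-01-27, 2027-02-07 through 2027-02-08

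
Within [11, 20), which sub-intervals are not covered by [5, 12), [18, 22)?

Covered (merged): [5, 12), [18, 22).
Uncovered inside [11, 20): [12, 18).

[12, 18)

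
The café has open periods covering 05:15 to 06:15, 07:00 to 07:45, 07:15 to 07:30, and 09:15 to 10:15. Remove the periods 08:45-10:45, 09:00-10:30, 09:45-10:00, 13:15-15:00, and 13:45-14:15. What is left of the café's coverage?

First set merges to 05:15–06:15, 07:00–07:45, 09:15–10:15.
Second set merges to 08:45–10:45, 13:15–15:00.
05:15–06:15: nothing removed.
07:00–07:45: nothing removed.
09:15–10:15: entirely removed.

05:15–06:15, 07:00–07:45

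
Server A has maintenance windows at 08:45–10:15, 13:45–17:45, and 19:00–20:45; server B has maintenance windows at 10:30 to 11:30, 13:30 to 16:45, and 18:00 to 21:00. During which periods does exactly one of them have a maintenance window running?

A but not B: 08:45-10:15, 16:45-17:45.
B but not A: 10:30-11:30, 13:30-13:45, 18:00-19:00, 20:45-21:00.
Combining gives A △ B.

08:45-10:15, 10:30-11:30, 13:30-13:45, 16:45-17:45, 18:00-19:00, 20:45-21:00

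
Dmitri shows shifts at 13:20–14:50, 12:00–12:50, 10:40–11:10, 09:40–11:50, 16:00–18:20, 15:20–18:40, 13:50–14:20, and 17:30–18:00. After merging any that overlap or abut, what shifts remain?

09:40–11:50, 12:00–12:50, 13:20–14:50, 15:20–18:40

Sort by start: 09:40–11:50, 10:40–11:10, 12:00–12:50, 13:20–14:50, 13:50–14:20, 15:20–18:40, 16:00–18:20, 17:30–18:00.
10:40–11:10 overlaps/touches 09:40–11:50 → extend to 09:40–11:50.
12:00–12:50 is disjoint → start new block.
13:20–14:50 is disjoint → start new block.
13:50–14:20 overlaps/touches 13:20–14:50 → extend to 13:20–14:50.
15:20–18:40 is disjoint → start new block.
16:00–18:20 overlaps/touches 15:20–18:40 → extend to 15:20–18:40.
17:30–18:00 overlaps/touches 15:20–18:40 → extend to 15:20–18:40.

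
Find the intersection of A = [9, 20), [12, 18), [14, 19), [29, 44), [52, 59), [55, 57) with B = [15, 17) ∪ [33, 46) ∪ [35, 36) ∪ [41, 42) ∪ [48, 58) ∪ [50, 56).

Merge the first list: [9, 20), [29, 44), [52, 59).
Merge the second list: [15, 17), [33, 46), [48, 58).
[9, 20) meets the second set on [15, 17).
[29, 44) meets the second set on [33, 44).
[52, 59) meets the second set on [52, 58).

[15, 17) ∪ [33, 44) ∪ [52, 58)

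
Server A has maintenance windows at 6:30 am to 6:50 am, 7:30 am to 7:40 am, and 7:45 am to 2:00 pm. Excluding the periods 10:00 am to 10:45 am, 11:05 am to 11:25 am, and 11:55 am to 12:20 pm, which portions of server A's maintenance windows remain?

6:30 am–6:50 am, 7:30 am–7:40 am, 7:45 am–10:00 am, 10:45 am–11:05 am, 11:25 am–11:55 am, 12:20 pm–2:00 pm

6:30 am–6:50 am: no B overlap → unchanged.
7:30 am–7:40 am: no B overlap → unchanged.
7:45 am–2:00 pm minus B → 7:45 am–10:00 am, 10:45 am–11:05 am, 11:25 am–11:55 am, 12:20 pm–2:00 pm.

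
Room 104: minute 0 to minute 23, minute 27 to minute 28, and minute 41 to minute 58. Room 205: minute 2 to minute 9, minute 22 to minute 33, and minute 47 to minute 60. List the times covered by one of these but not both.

minute 0 to minute 2, minute 9 to minute 22, minute 23 to minute 27, minute 28 to minute 33, minute 41 to minute 47, minute 58 to minute 60

A \ B = minute 0 to minute 2, minute 9 to minute 22, minute 41 to minute 47.
B \ A = minute 23 to minute 27, minute 28 to minute 33, minute 58 to minute 60.
Union of the two gives the symmetric difference.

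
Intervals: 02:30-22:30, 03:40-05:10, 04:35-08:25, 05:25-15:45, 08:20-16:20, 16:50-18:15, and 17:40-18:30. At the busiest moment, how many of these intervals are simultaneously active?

4

At 08:20, 4 of the intervals are simultaneously active.
No point has more.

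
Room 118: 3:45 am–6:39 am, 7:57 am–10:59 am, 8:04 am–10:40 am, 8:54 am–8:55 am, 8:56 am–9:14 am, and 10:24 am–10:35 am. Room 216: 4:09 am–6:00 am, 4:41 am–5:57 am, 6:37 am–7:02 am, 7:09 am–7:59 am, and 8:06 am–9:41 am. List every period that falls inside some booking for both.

First set merges to 3:45 am–6:39 am, 7:57 am–10:59 am.
Second set merges to 4:09 am–6:00 am, 6:37 am–7:02 am, 7:09 am–7:59 am, 8:06 am–9:41 am.
3:45 am–6:39 am ∩ B → 4:09 am–6:00 am, 6:37 am–6:39 am.
7:57 am–10:59 am ∩ B → 7:57 am–7:59 am, 8:06 am–9:41 am.

4:09 am–6:00 am, 6:37 am–6:39 am, 7:57 am–7:59 am, 8:06 am–9:41 am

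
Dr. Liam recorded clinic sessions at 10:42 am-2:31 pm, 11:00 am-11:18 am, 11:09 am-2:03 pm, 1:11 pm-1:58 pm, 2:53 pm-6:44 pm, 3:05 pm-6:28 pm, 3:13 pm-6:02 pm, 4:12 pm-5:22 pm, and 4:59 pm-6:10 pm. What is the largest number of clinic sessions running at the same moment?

5

At 4:59 pm, 5 of the intervals are simultaneously active.
No point has more.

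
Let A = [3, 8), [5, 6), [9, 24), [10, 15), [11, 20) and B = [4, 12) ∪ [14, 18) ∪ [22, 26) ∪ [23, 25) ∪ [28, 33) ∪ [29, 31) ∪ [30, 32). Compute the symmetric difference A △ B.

[3, 4) ∪ [8, 9) ∪ [12, 14) ∪ [18, 22) ∪ [24, 26) ∪ [28, 33)

Merge the first list: [3, 8), [9, 24).
Merge the second list: [4, 12), [14, 18), [22, 26), [28, 33).
Only in the first: [3, 4), [12, 14), [18, 22).
Only in the second: [8, 9), [24, 26), [28, 33).
Together these are the periods covered by exactly one.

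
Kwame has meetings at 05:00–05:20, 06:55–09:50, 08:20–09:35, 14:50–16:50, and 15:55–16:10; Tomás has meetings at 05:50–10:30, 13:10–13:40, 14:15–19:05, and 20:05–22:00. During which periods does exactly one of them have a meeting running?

First set merges to 05:00-05:20, 06:55-09:50, 14:50-16:50.
A but not B: 05:00-05:20.
B but not A: 05:50-06:55, 09:50-10:30, 13:10-13:40, 14:15-14:50, 16:50-19:05, 20:05-22:00.
Combining gives A △ B.

05:00-05:20, 05:50-06:55, 09:50-10:30, 13:10-13:40, 14:15-14:50, 16:50-19:05, 20:05-22:00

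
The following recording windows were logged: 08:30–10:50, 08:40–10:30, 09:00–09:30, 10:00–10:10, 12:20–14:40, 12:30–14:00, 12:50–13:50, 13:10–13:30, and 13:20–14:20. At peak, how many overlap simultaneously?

Walk the sorted start/end points keeping a running depth.
The depth first hits 5 at 13:20.

5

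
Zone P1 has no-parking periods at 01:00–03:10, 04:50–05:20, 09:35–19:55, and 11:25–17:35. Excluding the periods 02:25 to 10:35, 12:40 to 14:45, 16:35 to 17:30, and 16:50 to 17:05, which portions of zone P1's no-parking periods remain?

First set merges to 01:00–03:10, 04:50–05:20, 09:35–19:55.
Second set merges to 02:25–10:35, 12:40–14:45, 16:35–17:30.
01:00–03:10 with B removed leaves 01:00–02:25.
04:50–05:20 lies entirely inside B → drops out.
09:35–19:55 with B removed leaves 10:35–12:40, 14:45–16:35, 17:30–19:55.

01:00–02:25, 10:35–12:40, 14:45–16:35, 17:30–19:55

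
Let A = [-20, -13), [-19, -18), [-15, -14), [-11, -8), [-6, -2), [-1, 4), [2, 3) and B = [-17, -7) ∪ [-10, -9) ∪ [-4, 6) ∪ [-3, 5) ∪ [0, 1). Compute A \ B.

First set merges to [-20, -13), [-11, -8), [-6, -2), [-1, 4).
Second set merges to [-17, -7), [-4, 6).
[-20, -13) minus B → [-20, -17).
[-11, -8): fully covered by B → removed.
[-6, -2) minus B → [-6, -4).
[-1, 4): fully covered by B → removed.

[-20, -17) ∪ [-6, -4)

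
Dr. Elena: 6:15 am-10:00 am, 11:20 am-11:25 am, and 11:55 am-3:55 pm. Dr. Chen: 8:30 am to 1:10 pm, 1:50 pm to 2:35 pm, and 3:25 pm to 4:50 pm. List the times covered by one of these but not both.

6:15 am–8:30 am, 10:00 am–11:20 am, 11:25 am–11:55 am, 1:10 pm–1:50 pm, 2:35 pm–3:25 pm, 3:55 pm–4:50 pm

A \ B = 6:15 am–8:30 am, 1:10 pm–1:50 pm, 2:35 pm–3:25 pm.
B \ A = 10:00 am–11:20 am, 11:25 am–11:55 am, 3:55 pm–4:50 pm.
Union of the two gives the symmetric difference.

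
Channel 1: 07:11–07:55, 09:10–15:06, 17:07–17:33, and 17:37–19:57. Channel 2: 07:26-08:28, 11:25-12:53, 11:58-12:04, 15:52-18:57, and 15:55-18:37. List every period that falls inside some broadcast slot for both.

B, merged: 07:26–08:28, 11:25–12:53, 15:52–18:57.
07:11–07:55 overlaps B on 07:26–07:55.
09:10–15:06 overlaps B on 11:25–12:53.
17:07–17:33 overlaps B on 17:07–17:33.
17:37–19:57 overlaps B on 17:37–18:57.

07:26–07:55, 11:25–12:53, 17:07–17:33, 17:37–18:57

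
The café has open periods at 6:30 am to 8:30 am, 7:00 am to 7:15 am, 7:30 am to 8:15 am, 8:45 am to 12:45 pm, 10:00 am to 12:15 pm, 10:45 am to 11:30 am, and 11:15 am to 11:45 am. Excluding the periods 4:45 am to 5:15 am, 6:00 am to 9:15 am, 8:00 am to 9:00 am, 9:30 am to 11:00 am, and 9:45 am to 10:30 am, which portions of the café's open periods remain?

Merge the first list: 6:30 am–8:30 am, 8:45 am–12:45 pm.
Merge the second list: 4:45 am–5:15 am, 6:00 am–9:15 am, 9:30 am–11:00 am.
6:30 am–8:30 am: fully covered by B → removed.
8:45 am–12:45 pm minus B → 9:15 am–9:30 am, 11:00 am–12:45 pm.

9:15 am–9:30 am, 11:00 am–12:45 pm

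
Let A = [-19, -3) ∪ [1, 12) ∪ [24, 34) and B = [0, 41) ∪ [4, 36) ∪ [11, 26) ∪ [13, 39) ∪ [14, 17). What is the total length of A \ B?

Merge the second list: [0, 41).
A \ B = [-19, -3).
Total: 16.

16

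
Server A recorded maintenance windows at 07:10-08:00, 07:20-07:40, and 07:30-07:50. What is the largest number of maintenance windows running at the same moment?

Sweep endpoints in order; track running count of active intervals.
Peak of 3 reached at 07:30.

3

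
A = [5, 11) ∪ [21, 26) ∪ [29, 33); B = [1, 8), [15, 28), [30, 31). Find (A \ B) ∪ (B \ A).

A but not B: [8, 11), [29, 30), [31, 33).
B but not A: [1, 5), [15, 21), [26, 28).
Combining gives A △ B.

[1, 5) ∪ [8, 11) ∪ [15, 21) ∪ [26, 28) ∪ [29, 30) ∪ [31, 33)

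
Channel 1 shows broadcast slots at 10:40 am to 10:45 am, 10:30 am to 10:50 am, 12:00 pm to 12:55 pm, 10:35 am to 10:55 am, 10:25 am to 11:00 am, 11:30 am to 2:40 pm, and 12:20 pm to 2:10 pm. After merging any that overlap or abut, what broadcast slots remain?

Sort by start: 10:25 am-11:00 am, 10:30 am-10:50 am, 10:35 am-10:55 am, 10:40 am-10:45 am, 11:30 am-2:40 pm, 12:00 pm-12:55 pm, 12:20 pm-2:10 pm.
10:30 am-10:50 am overlaps/touches 10:25 am-11:00 am → extend to 10:25 am-11:00 am.
10:35 am-10:55 am overlaps/touches 10:25 am-11:00 am → extend to 10:25 am-11:00 am.
10:40 am-10:45 am overlaps/touches 10:25 am-11:00 am → extend to 10:25 am-11:00 am.
11:30 am-2:40 pm is disjoint → start new block.
12:00 pm-12:55 pm overlaps/touches 11:30 am-2:40 pm → extend to 11:30 am-2:40 pm.
12:20 pm-2:10 pm overlaps/touches 11:30 am-2:40 pm → extend to 11:30 am-2:40 pm.

10:25 am-11:00 am, 11:30 am-2:40 pm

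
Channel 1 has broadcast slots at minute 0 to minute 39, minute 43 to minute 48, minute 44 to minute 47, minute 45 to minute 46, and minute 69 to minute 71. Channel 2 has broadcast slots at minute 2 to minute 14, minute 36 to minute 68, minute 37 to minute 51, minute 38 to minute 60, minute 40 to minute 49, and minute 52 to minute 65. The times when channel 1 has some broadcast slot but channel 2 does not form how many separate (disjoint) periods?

3

Merge the first list: minute 0 to minute 39, minute 43 to minute 48, minute 69 to minute 71.
Merge the second list: minute 2 to minute 14, minute 36 to minute 68.
A \ B = minute 0 to minute 2, minute 14 to minute 36, minute 69 to minute 71.
That is 3 disjoint pieces.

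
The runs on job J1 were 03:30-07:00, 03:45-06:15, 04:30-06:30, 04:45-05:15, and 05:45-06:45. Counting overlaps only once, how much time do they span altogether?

3 h 30 min

Merged: 03:30-07:00.
Length: 3 h 30 min.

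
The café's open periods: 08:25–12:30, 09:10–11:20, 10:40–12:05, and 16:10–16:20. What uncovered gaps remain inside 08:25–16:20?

12:30–16:10

Covered (merged): 08:25–12:30, 16:10–16:20.
Gaps within 08:25–16:20: 12:30–16:10.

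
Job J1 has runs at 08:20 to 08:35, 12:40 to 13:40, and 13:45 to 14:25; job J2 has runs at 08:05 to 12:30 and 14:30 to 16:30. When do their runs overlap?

08:20-08:35

08:20-08:35 ∩ B → 08:20-08:35.
12:40-13:40 meets no B interval.
13:45-14:25 meets no B interval.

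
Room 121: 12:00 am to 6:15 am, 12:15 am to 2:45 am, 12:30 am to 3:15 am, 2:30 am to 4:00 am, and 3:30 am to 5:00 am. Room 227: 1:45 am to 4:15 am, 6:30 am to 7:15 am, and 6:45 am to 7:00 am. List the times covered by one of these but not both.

12:00 am–1:45 am, 4:15 am–6:15 am, 6:30 am–7:15 am

A, merged: 12:00 am–6:15 am.
B, merged: 1:45 am–4:15 am, 6:30 am–7:15 am.
A but not B: 12:00 am–1:45 am, 4:15 am–6:15 am.
B but not A: 6:30 am–7:15 am.
Combining gives A △ B.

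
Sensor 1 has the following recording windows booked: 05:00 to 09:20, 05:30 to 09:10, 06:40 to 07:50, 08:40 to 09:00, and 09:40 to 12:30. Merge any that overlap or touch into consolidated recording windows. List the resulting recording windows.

05:30-09:10 overlaps/touches 05:00-09:20 → extend to 05:00-09:20.
06:40-07:50 overlaps/touches 05:00-09:20 → extend to 05:00-09:20.
08:40-09:00 overlaps/touches 05:00-09:20 → extend to 05:00-09:20.
09:40-12:30 is disjoint → start new block.

05:00-09:20, 09:40-12:30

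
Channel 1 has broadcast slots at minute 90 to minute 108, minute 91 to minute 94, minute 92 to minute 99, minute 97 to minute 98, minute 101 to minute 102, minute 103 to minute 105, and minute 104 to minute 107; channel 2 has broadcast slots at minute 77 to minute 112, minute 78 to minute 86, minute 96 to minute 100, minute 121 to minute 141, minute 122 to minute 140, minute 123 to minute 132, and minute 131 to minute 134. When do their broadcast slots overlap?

minute 90 to minute 108

A, merged: minute 90 to minute 108.
B, merged: minute 77 to minute 112, minute 121 to minute 141.
minute 90 to minute 108 overlaps B on minute 90 to minute 108.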